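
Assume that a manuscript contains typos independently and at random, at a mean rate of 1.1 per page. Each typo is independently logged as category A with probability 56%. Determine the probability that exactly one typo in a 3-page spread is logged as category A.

0.2912

Thinning: the typos that are logged as category A themselves form a Poisson process with rate 0.56 × 1.1 = 0.616 per page.
Over the interval, μ = 0.616 × 3 = 1.848 (a 3-page spread = 3 pages).
P(N = 1) = e^(−1.848) · 1.848^1/1! ≈ 0.2912.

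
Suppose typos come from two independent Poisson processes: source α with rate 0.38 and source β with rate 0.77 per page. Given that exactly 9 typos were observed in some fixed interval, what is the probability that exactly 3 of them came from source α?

0.2731

Given the total, each event is independently from source α with probability p = λ_α/(λ_α+λ_β) = 0.38/1.15 ≈ 0.3304.
So K ~ Binomial(9, 0.38/1.15): P(K = 3) = C(9,3) · (0.38/1.15)^3 · (0.77/1.15)^6 ≈ 0.2731.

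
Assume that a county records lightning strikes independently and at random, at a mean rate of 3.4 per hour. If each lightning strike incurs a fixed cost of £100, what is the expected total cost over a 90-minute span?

E[N] = 3.4 × 1.5 = 5.1 (a 90-minute span = 1.5 hours); E[cost] = 5.1 × £100 = £510.

£510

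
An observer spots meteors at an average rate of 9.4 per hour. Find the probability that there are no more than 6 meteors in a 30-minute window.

Over the interval, μ = 9.4 × 0.5 = 4.7 (a 30-minute window = 0.5 hours).
P(N ≤ 6) = Σ_{j=0}^{6} e^(−μ) μ^j/j! ≈ 0.8046.

0.8046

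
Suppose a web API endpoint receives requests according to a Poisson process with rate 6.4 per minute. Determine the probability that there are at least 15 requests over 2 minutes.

Over the interval, μ = 6.4 × 2 = 12.8 (2 minutes).
P(N ≥ 15) = 1 − P(N ≤ 14) = 1 − Σ_{j=0}^{14} e^(−μ) μ^j/j! ≈ 0.3046.

0.3046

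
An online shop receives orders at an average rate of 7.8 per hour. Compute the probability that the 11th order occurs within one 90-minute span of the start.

0.6206

Over the interval, μ = 7.8 × 1.5 = 11.7 (a 90-minute span = 1.5 hours).
The 11th arrival falls in the interval iff at least 11 events occur there: P(S_11 ≤ t) = P(N ≥ 11) = 1 − P(N ≤ 10) ≈ 0.6206.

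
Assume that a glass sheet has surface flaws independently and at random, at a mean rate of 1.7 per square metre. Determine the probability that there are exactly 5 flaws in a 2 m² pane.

0.1264

Over the interval, μ = 1.7 × 2 = 3.4 (a 2 m² pane = 2 square metres).
P(N = 5) = e^(−μ) μ^5/5! = e^(−3.4) · 3.4^5/120 ≈ 0.1264.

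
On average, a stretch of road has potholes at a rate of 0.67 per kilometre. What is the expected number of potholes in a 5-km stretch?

3.35

E[N] = λt = 0.67 × 5 = 3.35 (a 5-km stretch = 5 kilometres).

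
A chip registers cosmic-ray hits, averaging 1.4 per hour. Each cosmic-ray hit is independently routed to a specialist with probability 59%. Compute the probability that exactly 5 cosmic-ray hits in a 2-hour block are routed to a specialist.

0.0197

Thinning: the cosmic-ray hits that are routed to a specialist themselves form a Poisson process with rate 0.59 × 1.4 = 0.826 per hour.
Over the interval, μ = 0.826 × 2 = 1.652 (a 2-hour block = 2 hours).
P(N = 5) = e^(−1.652) · 1.652^5/5! ≈ 0.0197.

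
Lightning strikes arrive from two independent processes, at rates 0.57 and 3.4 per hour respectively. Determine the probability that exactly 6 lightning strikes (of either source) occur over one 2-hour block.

0.1240

Independent Poisson processes superpose: combined rate λ = 0.57 + 3.4 = 3.97 per hour.
Over the interval, μ = 3.97 × 2 = 7.94 (a 2-hour block = 2 hours).
P(N = 6) = e^(−7.94) · 7.94^6/6! ≈ 0.1240.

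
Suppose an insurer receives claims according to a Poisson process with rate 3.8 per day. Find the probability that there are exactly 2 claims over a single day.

0.1615

With mean μ = 3.8 per day,
P(N = 2) = e^(−μ) μ^2/2! = e^(−3.8) · 3.8^2/2 ≈ 0.1615.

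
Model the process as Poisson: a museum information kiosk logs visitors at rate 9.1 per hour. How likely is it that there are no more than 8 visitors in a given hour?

0.4426

With mean μ = 9.1 per hour,
P(N ≤ 8) = Σ_{j=0}^{8} e^(−μ) μ^j/j! ≈ 0.4426.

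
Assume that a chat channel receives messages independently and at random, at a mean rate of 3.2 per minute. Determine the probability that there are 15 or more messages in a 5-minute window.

Over the interval, μ = 3.2 × 5 = 16 (a 5-minute window = 5 minutes).
P(N ≥ 15) = 1 − P(N ≤ 14) = 1 − Σ_{j=0}^{14} e^(−μ) μ^j/j! ≈ 0.6325.

0.6325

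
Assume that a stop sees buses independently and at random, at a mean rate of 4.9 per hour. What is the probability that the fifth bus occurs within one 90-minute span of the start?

0.8566

Over the interval, μ = 4.9 × 1.5 = 7.35 (a 90-minute span = 1.5 hours).
The fifth arrival falls in the interval iff at least 5 events occur there: P(S_5 ≤ t) = P(N ≥ 5) = 1 − P(N ≤ 4) ≈ 0.8566.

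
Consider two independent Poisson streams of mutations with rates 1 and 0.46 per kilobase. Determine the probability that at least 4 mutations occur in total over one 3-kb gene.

0.6371

Independent Poisson processes superpose: combined rate λ = 1 + 0.46 = 1.46 per kilobase.
Over the interval, μ = 1.46 × 3 = 4.38 (a 3-kb gene = 3 kilobases).
P(N ≥ 4) = 1 − P(N ≤ 3) ≈ 0.6371.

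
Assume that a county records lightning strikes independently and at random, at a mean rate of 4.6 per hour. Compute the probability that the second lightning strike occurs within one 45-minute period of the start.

0.8587

Over the interval, μ = 4.6 × 0.75 = 3.45 (a 45-minute period = 0.75 hours).
The second arrival falls in the interval iff at least 2 events occur there: P(S_2 ≤ t) = P(N ≥ 2) = 1 − P(N ≤ 1) ≈ 0.8587.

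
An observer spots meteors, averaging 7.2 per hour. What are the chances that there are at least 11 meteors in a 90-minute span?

0.5160

Over the interval, μ = 7.2 × 1.5 = 10.8 (a 90-minute span = 1.5 hours).
P(N ≥ 11) = 1 − P(N ≤ 10) = 1 − Σ_{j=0}^{10} e^(−μ) μ^j/j! ≈ 0.5160.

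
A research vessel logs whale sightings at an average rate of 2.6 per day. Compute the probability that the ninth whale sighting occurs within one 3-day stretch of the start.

Over the interval, μ = 2.6 × 3 = 7.8 (a 3-day stretch = 3 days).
The ninth arrival falls in the interval iff at least 9 events occur there: P(S_9 ≤ t) = P(N ≥ 9) = 1 − P(N ≤ 8) ≈ 0.3796.

0.3796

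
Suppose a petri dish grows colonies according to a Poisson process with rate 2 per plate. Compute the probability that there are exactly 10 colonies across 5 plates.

0.1251

Over the interval, μ = 2 × 5 = 10 (5 plates).
P(N = 10) = e^(−μ) μ^10/10! = e^(−10) · 10^10/3628800 ≈ 0.1251.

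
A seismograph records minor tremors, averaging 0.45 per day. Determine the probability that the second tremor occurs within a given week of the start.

0.8222

Over the interval, μ = 0.45 × 7 = 3.15 (a week = 7 days).
The second arrival falls in the interval iff at least 2 events occur there: P(S_2 ≤ t) = P(N ≥ 2) = 1 − P(N ≤ 1) ≈ 0.8222.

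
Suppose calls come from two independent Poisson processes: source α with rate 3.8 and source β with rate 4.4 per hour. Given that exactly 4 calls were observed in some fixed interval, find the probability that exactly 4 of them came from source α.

0.0461

Given the total, each event is independently from source α with probability p = λ_α/(λ_α+λ_β) = 3.8/8.2 ≈ 0.4634.
So K ~ Binomial(4, 3.8/8.2): P(K = 4) = C(4,4) · (3.8/8.2)^4 · (4.4/8.2)^0 ≈ 0.0461.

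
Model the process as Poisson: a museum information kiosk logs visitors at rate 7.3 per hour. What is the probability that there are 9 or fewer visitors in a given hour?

With mean μ = 7.3 per hour,
P(N ≤ 9) = Σ_{j=0}^{9} e^(−μ) μ^j/j! ≈ 0.7988.

0.7988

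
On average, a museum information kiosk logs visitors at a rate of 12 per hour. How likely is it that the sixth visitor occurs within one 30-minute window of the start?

Over the interval, μ = 12 × 0.5 = 6 (a 30-minute window = 0.5 hours).
The sixth arrival falls in the interval iff at least 6 events occur there: P(S_6 ≤ t) = P(N ≥ 6) = 1 − P(N ≤ 5) ≈ 0.5543.

0.5543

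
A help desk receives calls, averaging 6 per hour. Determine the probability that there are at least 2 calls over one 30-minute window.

0.8009

Over the interval, μ = 6 × 0.5 = 3 (a 30-minute window = 0.5 hours).
P(N ≥ 2) = 1 − P(N ≤ 1) = 1 − Σ_{j=0}^{1} e^(−μ) μ^j/j! ≈ 0.8009.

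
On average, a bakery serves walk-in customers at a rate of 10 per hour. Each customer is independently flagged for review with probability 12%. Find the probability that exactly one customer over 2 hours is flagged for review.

0.2177

Thinning: the customers that are flagged for review themselves form a Poisson process with rate 0.12 × 10 = 1.2 per hour.
Over the interval, μ = 1.2 × 2 = 2.4 (2 hours).
P(N = 1) = e^(−2.4) · 2.4^1/1! ≈ 0.2177.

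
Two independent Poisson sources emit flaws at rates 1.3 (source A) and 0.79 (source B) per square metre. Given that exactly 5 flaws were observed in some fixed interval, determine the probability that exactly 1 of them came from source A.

Given the total, each event is independently from source A with probability p = λ_A/(λ_A+λ_B) = 1.3/2.09 ≈ 0.6220.
So K ~ Binomial(5, 1.3/2.09): P(K = 1) = C(5,1) · (1.3/2.09)^1 · (0.79/2.09)^4 ≈ 0.0635.

0.0635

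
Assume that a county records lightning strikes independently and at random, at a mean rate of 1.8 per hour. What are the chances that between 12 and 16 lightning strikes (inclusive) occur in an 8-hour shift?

Over the interval, μ = 1.8 × 8 = 14.4 (an 8-hour shift = 8 hours).
P(12 ≤ N ≤ 16) = Σ_{j=12}^{16} e^(−14.4) · 14.4^j/j! ≈ 0.4926.

0.4926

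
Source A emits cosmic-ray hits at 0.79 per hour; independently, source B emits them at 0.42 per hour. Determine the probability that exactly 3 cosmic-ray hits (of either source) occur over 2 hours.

0.2100

Independent Poisson processes superpose: combined rate λ = 0.79 + 0.42 = 1.21 per hour.
Over the interval, μ = 1.21 × 2 = 2.42 (2 hours).
P(N = 3) = e^(−2.42) · 2.42^3/3! ≈ 0.2100.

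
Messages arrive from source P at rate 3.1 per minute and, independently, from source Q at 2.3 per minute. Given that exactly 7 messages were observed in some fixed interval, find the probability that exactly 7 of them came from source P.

0.0205

Given the total, each event is independently from source P with probability p = λ_P/(λ_P+λ_Q) = 3.1/5.4 ≈ 0.5741.
So K ~ Binomial(7, 3.1/5.4): P(K = 7) = C(7,7) · (3.1/5.4)^7 · (2.3/5.4)^0 ≈ 0.0205.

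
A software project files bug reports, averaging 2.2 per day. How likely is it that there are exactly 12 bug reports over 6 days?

0.1081

Over the interval, μ = 2.2 × 6 = 13.2 (6 days).
P(N = 12) = e^(−μ) μ^12/12! = e^(−13.2) · 13.2^12/479001600 ≈ 0.1081.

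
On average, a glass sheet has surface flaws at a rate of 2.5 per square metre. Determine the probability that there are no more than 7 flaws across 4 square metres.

Over the interval, μ = 2.5 × 4 = 10 (4 square metres).
P(N ≤ 7) = Σ_{j=0}^{7} e^(−μ) μ^j/j! ≈ 0.2202.

0.2202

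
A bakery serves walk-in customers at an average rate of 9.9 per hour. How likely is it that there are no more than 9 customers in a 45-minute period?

0.7849

Over the interval, μ = 9.9 × 0.75 = 7.425 (a 45-minute period = 0.75 hours).
P(N ≤ 9) = Σ_{j=0}^{9} e^(−μ) μ^j/j! ≈ 0.7849.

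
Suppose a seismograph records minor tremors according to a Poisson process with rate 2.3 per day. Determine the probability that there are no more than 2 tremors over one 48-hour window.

Over the interval, μ = 2.3 × 2 = 4.6 (a 48-hour window = 2 days).
P(N ≤ 2) = Σ_{j=0}^{2} e^(−μ) μ^j/j! ≈ 0.1626.

0.1626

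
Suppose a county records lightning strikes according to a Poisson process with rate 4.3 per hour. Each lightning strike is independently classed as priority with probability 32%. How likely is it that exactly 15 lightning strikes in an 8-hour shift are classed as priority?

0.0535

Thinning: the lightning strikes that are classed as priority themselves form a Poisson process with rate 0.32 × 4.3 = 1.376 per hour.
Over the interval, μ = 1.376 × 8 = 11.008 (an 8-hour shift = 8 hours).
P(N = 15) = e^(−11.008) · 11.008^15/15! ≈ 0.0535.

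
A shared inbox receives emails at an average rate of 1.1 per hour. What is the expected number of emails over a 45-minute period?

E[N] = λt = 1.1 × 0.75 = 0.825 (a 45-minute period = 0.75 hours).

0.825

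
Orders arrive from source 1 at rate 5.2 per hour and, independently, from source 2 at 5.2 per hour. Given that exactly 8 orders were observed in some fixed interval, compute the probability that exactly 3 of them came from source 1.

Given the total, each event is independently from source 1 with probability p = λ_1/(λ_1+λ_2) = 5.2/10.4 = 0.5000.
So K ~ Binomial(8, 5.2/10.4): P(K = 3) = C(8,3) · (5.2/10.4)^3 · (5.2/10.4)^5 ≈ 0.2188.

0.2188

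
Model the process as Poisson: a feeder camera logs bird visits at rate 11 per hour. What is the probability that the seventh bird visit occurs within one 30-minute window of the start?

Over the interval, μ = 11 × 0.5 = 5.5 (a 30-minute window = 0.5 hours).
The seventh arrival falls in the interval iff at least 7 events occur there: P(S_7 ≤ t) = P(N ≥ 7) = 1 − P(N ≤ 6) ≈ 0.3140.

0.3140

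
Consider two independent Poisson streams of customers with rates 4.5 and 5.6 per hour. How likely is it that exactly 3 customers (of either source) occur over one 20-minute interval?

0.2194

Independent Poisson processes superpose: combined rate λ = 4.5 + 5.6 = 10.1 per hour.
Over the interval, μ = 10.1 × 1/3 ≈ 3.36667 (a 20-minute interval = 1/3 hours).
P(N = 3) = e^(−3.36667) · 3.36667^3/3! ≈ 0.2194.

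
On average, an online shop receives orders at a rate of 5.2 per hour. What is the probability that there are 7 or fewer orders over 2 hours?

Over the interval, μ = 5.2 × 2 = 10.4 (2 hours).
P(N ≤ 7) = Σ_{j=0}^{7} e^(−μ) μ^j/j! ≈ 0.1863.

0.1863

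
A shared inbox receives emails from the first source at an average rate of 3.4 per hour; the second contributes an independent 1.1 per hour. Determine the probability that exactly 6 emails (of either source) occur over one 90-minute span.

Independent Poisson processes superpose: combined rate λ = 3.4 + 1.1 = 4.5 per hour.
Over the interval, μ = 4.5 × 1.5 = 6.75 (a 90-minute span = 1.5 hours).
P(N = 6) = e^(−6.75) · 6.75^6/6! ≈ 0.1538.

0.1538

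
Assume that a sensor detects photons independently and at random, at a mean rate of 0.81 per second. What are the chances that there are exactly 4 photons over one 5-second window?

0.1953

Over the interval, μ = 0.81 × 5 = 4.05 (a 5-second window = 5 seconds).
P(N = 4) = e^(−μ) μ^4/4! = e^(−4.05) · 4.05^4/24 ≈ 0.1953.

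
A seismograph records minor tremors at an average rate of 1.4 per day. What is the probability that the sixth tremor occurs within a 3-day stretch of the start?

Over the interval, μ = 1.4 × 3 = 4.2 (a 3-day stretch = 3 days).
The sixth arrival falls in the interval iff at least 6 events occur there: P(S_6 ≤ t) = P(N ≥ 6) = 1 − P(N ≤ 5) ≈ 0.2469.

0.2469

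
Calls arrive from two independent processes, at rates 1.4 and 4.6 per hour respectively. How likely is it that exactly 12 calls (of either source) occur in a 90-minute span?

Independent Poisson processes superpose: combined rate λ = 1.4 + 4.6 = 6 per hour.
Over the interval, μ = 6 × 1.5 = 9 (a 90-minute span = 1.5 hours).
P(N = 12) = e^(−9) · 9^12/12! ≈ 0.0728.

0.0728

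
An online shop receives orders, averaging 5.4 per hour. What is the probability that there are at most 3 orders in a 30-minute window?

Over the interval, μ = 5.4 × 0.5 = 2.7 (a 30-minute window = 0.5 hours).
P(N ≤ 3) = Σ_{j=0}^{3} e^(−μ) μ^j/j! ≈ 0.7141.

0.7141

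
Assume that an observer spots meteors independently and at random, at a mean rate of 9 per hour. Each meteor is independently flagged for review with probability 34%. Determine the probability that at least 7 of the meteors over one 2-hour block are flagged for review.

0.4130

Thinning: the meteors that are flagged for review themselves form a Poisson process with rate 0.34 × 9 = 3.06 per hour.
Over the interval, μ = 3.06 × 2 = 6.12 (a 2-hour block = 2 hours).
P(N ≥ 7) = 1 − P(N ≤ 6) ≈ 0.4130.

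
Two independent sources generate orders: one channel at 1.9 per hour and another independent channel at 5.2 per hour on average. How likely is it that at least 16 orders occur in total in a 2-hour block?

0.3506

Independent Poisson processes superpose: combined rate λ = 1.9 + 5.2 = 7.1 per hour.
Over the interval, μ = 7.1 × 2 = 14.2 (a 2-hour block = 2 hours).
P(N ≥ 16) = 1 − P(N ≤ 15) ≈ 0.3506.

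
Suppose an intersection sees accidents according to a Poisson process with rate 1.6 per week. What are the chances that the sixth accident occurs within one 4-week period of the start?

0.6163

Over the interval, μ = 1.6 × 4 = 6.4 (a 4-week period = 4 weeks).
The sixth arrival falls in the interval iff at least 6 events occur there: P(S_6 ≤ t) = P(N ≥ 6) = 1 − P(N ≤ 5) ≈ 0.6163.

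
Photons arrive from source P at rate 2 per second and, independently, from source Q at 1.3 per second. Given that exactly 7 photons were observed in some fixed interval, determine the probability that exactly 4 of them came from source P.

0.2887

Given the total, each event is independently from source P with probability p = λ_P/(λ_P+λ_Q) = 2/3.3 ≈ 0.6061.
So K ~ Binomial(7, 2/3.3): P(K = 4) = C(7,4) · (2/3.3)^4 · (1.3/3.3)^3 ≈ 0.2887.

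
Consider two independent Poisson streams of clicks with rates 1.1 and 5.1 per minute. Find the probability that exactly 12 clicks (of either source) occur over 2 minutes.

0.1136

Independent Poisson processes superpose: combined rate λ = 1.1 + 5.1 = 6.2 per minute.
Over the interval, μ = 6.2 × 2 = 12.4 (2 minutes).
P(N = 12) = e^(−12.4) · 12.4^12/12! ≈ 0.1136.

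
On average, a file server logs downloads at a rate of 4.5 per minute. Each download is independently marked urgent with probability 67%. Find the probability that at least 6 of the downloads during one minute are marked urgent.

0.0854

Thinning: the downloads that are marked urgent themselves form a Poisson process with rate 0.67 × 4.5 = 3.015 per minute.
So μ = 3.015.
P(N ≥ 6) = 1 − P(N ≤ 5) ≈ 0.0854.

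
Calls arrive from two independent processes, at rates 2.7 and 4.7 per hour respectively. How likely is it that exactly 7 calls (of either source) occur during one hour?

Independent Poisson processes superpose: combined rate λ = 2.7 + 4.7 = 7.4 per hour.
So μ = 7.4.
P(N = 7) = e^(−7.4) · 7.4^7/7! ≈ 0.1474.

0.1474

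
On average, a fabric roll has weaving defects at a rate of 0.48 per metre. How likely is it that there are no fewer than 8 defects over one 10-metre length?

0.1133

Over the interval, μ = 0.48 × 10 = 4.8 (a 10-metre length = 10 metres).
P(N ≥ 8) = 1 − P(N ≤ 7) = 1 − Σ_{j=0}^{7} e^(−μ) μ^j/j! ≈ 0.1133.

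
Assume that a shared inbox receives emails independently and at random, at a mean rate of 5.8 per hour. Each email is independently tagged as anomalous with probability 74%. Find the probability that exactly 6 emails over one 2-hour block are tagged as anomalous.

Thinning: the emails that are tagged as anomalous themselves form a Poisson process with rate 0.74 × 5.8 = 4.292 per hour.
Over the interval, μ = 4.292 × 2 = 8.584 (a 2-hour block = 2 hours).
P(N = 6) = e^(−8.584) · 8.584^6/6! ≈ 0.1039.

0.1039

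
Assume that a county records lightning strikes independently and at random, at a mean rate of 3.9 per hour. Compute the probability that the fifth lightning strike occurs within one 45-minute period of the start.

0.1723

Over the interval, μ = 3.9 × 0.75 = 2.925 (a 45-minute period = 0.75 hours).
The fifth arrival falls in the interval iff at least 5 events occur there: P(S_5 ≤ t) = P(N ≥ 5) = 1 − P(N ≤ 4) ≈ 0.1723.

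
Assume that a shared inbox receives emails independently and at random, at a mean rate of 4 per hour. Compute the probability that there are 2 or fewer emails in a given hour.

With mean μ = 4 per hour,
P(N ≤ 2) = Σ_{j=0}^{2} e^(−μ) μ^j/j! ≈ 0.2381.

0.2381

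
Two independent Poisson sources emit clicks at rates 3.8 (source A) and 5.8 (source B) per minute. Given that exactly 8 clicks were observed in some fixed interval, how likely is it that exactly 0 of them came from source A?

Given the total, each event is independently from source A with probability p = λ_A/(λ_A+λ_B) = 3.8/9.6 ≈ 0.3958.
So K ~ Binomial(8, 3.8/9.6): P(K = 0) = C(8,0) · (3.8/9.6)^0 · (5.8/9.6)^8 ≈ 0.0178.

0.0178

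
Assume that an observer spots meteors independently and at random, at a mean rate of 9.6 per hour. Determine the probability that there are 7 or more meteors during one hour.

With mean μ = 9.6 per hour,
P(N ≥ 7) = 1 − P(N ≤ 6) = 1 − Σ_{j=0}^{6} e^(−μ) μ^j/j! ≈ 0.8426.

0.8426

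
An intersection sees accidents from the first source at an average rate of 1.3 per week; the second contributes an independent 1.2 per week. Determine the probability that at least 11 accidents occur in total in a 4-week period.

0.4170

Independent Poisson processes superpose: combined rate λ = 1.3 + 1.2 = 2.5 per week.
Over the interval, μ = 2.5 × 4 = 10 (a 4-week period = 4 weeks).
P(N ≥ 11) = 1 − P(N ≤ 10) ≈ 0.4170.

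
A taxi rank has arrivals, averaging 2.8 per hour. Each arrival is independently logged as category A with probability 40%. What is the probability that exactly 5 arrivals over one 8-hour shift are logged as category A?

0.0618

Thinning: the arrivals that are logged as category A themselves form a Poisson process with rate 0.4 × 2.8 = 1.12 per hour.
Over the interval, μ = 1.12 × 8 = 8.96 (an 8-hour shift = 8 hours).
P(N = 5) = e^(−8.96) · 8.96^5/5! ≈ 0.0618.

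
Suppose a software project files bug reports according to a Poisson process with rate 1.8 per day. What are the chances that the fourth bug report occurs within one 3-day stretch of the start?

0.7867

Over the interval, μ = 1.8 × 3 = 5.4 (a 3-day stretch = 3 days).
The fourth arrival falls in the interval iff at least 4 events occur there: P(S_4 ≤ t) = P(N ≥ 4) = 1 − P(N ≤ 3) ≈ 0.7867.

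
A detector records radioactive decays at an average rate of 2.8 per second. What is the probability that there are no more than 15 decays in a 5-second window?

Over the interval, μ = 2.8 × 5 = 14 (a 5-second window = 5 seconds).
P(N ≤ 15) = Σ_{j=0}^{15} e^(−μ) μ^j/j! ≈ 0.6694.

0.6694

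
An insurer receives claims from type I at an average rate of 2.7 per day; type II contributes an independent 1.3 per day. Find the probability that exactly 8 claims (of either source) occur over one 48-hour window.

Independent Poisson processes superpose: combined rate λ = 2.7 + 1.3 = 4 per day.
Over the interval, μ = 4 × 2 = 8 (a 48-hour window = 2 days).
P(N = 8) = e^(−8) · 8^8/8! ≈ 0.1396.

0.1396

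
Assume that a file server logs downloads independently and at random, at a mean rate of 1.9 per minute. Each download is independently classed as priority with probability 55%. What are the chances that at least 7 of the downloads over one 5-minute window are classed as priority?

Thinning: the downloads that are classed as priority themselves form a Poisson process with rate 0.55 × 1.9 = 1.045 per minute.
Over the interval, μ = 1.045 × 5 = 5.225 (a 5-minute window = 5 minutes).
P(N ≥ 7) = 1 − P(N ≤ 6) ≈ 0.2714.

0.2714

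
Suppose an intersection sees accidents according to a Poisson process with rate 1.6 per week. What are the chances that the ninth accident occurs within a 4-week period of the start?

Over the interval, μ = 1.6 × 4 = 6.4 (a 4-week period = 4 weeks).
The ninth arrival falls in the interval iff at least 9 events occur there: P(S_9 ≤ t) = P(N ≥ 9) = 1 − P(N ≤ 8) ≈ 0.1967.

0.1967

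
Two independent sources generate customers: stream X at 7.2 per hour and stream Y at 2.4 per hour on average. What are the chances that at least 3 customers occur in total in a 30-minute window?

Independent Poisson processes superpose: combined rate λ = 7.2 + 2.4 = 9.6 per hour.
Over the interval, μ = 9.6 × 0.5 = 4.8 (a 30-minute window = 0.5 hours).
P(N ≥ 3) = 1 − P(N ≤ 2) ≈ 0.8575.

0.8575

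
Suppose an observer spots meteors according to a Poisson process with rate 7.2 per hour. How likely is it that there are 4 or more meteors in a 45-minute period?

Over the interval, μ = 7.2 × 0.75 = 5.4 (a 45-minute period = 0.75 hours).
P(N ≥ 4) = 1 − P(N ≤ 3) = 1 − Σ_{j=0}^{3} e^(−μ) μ^j/j! ≈ 0.7867.

0.7867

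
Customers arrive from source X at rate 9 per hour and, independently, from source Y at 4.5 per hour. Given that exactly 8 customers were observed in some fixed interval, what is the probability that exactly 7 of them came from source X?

0.1561

Given the total, each event is independently from source X with probability p = λ_X/(λ_X+λ_Y) = 9/13.5 ≈ 0.6667.
So K ~ Binomial(8, 9/13.5): P(K = 7) = C(8,7) · (9/13.5)^7 · (4.5/13.5)^1 ≈ 0.1561.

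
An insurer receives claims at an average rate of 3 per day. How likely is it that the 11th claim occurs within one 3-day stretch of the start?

Over the interval, μ = 3 × 3 = 9 (a 3-day stretch = 3 days).
The 11th arrival falls in the interval iff at least 11 events occur there: P(S_11 ≤ t) = P(N ≥ 11) = 1 − P(N ≤ 10) ≈ 0.2940.

0.2940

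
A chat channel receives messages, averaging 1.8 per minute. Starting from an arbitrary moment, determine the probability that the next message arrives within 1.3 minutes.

0.9037

Inter-arrival times are exponential with rate λ = 1.8 per minute.
P(T ≤ 1.3) = 1 − e^(−λt) = 1 − e^(−1.8 × 1.3) = 1 − e^(−2.34) ≈ 0.9037.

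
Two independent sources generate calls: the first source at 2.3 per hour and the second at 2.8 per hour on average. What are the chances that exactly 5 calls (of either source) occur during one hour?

Independent Poisson processes superpose: combined rate λ = 2.3 + 2.8 = 5.1 per hour.
So μ = 5.1.
P(N = 5) = e^(−5.1) · 5.1^5/5! ≈ 0.1753.

0.1753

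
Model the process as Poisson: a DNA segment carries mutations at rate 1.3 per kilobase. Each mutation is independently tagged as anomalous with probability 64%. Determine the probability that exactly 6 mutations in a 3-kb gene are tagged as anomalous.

Thinning: the mutations that are tagged as anomalous themselves form a Poisson process with rate 0.64 × 1.3 = 0.832 per kilobase.
Over the interval, μ = 0.832 × 3 = 2.496 (a 3-kb gene = 3 kilobases).
P(N = 6) = e^(−2.496) · 2.496^6/6! ≈ 0.0277.

0.0277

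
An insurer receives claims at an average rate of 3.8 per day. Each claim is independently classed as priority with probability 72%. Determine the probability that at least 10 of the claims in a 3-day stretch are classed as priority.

0.3095

Thinning: the claims that are classed as priority themselves form a Poisson process with rate 0.72 × 3.8 = 2.736 per day.
Over the interval, μ = 2.736 × 3 = 8.208 (a 3-day stretch = 3 days).
P(N ≥ 10) = 1 − P(N ≤ 9) ≈ 0.3095.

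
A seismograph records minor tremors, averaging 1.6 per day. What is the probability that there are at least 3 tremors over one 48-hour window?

Over the interval, μ = 1.6 × 2 = 3.2 (a 48-hour window = 2 days).
P(N ≥ 3) = 1 − P(N ≤ 2) = 1 − Σ_{j=0}^{2} e^(−μ) μ^j/j! ≈ 0.6201.

0.6201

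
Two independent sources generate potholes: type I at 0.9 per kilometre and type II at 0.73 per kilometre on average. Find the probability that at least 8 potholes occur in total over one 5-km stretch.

Independent Poisson processes superpose: combined rate λ = 0.9 + 0.73 = 1.63 per kilometre.
Over the interval, μ = 1.63 × 5 = 8.15 (a 5-km stretch = 5 kilometres).
P(N ≥ 8) = 1 − P(N ≤ 7) ≈ 0.5678.

0.5678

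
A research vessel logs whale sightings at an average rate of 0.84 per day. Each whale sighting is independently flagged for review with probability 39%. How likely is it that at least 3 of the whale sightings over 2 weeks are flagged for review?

Thinning: the whale sightings that are flagged for review themselves form a Poisson process with rate 0.39 × 0.84 = 0.3276 per day.
Over the interval, μ = 0.3276 × 14 = 4.5864 (2 weeks = 14 days).
P(N ≥ 3) = 1 − P(N ≤ 2) ≈ 0.8359.

0.8359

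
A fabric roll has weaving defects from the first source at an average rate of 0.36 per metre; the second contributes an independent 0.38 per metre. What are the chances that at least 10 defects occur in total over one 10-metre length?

Independent Poisson processes superpose: combined rate λ = 0.36 + 0.38 = 0.74 per metre.
Over the interval, μ = 0.74 × 10 = 7.4 (a 10-metre length = 10 metres).
P(N ≥ 10) = 1 − P(N ≤ 9) ≈ 0.2123.

0.2123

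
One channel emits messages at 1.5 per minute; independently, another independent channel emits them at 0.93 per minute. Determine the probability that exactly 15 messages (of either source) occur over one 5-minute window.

0.0751

Independent Poisson processes superpose: combined rate λ = 1.5 + 0.93 = 2.43 per minute.
Over the interval, μ = 2.43 × 5 = 12.15 (a 5-minute window = 5 minutes).
P(N = 15) = e^(−12.15) · 12.15^15/15! ≈ 0.0751.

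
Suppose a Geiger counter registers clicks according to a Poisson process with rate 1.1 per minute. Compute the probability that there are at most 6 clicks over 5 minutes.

Over the interval, μ = 1.1 × 5 = 5.5 (5 minutes).
P(N ≤ 6) = Σ_{j=0}^{6} e^(−μ) μ^j/j! ≈ 0.6860.

0.6860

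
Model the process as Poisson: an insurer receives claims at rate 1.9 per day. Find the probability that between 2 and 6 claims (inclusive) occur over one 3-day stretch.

0.6319

Over the interval, μ = 1.9 × 3 = 5.7 (a 3-day stretch = 3 days).
P(2 ≤ N ≤ 6) = Σ_{j=2}^{6} e^(−5.7) · 5.7^j/j! ≈ 0.6319.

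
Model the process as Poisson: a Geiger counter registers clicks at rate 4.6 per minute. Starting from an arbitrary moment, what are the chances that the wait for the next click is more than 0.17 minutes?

0.4575

The wait for the next event is exponential with rate λ = 4.6 per minute.
P(T > 0.17) = e^(−λt) = e^(−4.6 × 0.17) = e^(−0.782) ≈ 0.4575.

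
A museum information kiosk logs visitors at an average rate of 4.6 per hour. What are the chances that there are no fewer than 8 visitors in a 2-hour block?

0.6990

Over the interval, μ = 4.6 × 2 = 9.2 (a 2-hour block = 2 hours).
P(N ≥ 8) = 1 − P(N ≤ 7) = 1 − Σ_{j=0}^{7} e^(−μ) μ^j/j! ≈ 0.6990.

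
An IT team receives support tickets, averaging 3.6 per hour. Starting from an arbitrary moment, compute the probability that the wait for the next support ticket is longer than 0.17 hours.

The wait for the next event is exponential with rate λ = 3.6 per hour.
P(T > 0.17) = e^(−λt) = e^(−3.6 × 0.17) = e^(−0.612) ≈ 0.5423.

0.5423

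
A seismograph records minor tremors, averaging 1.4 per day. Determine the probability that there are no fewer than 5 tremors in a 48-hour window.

0.1523

Over the interval, μ = 1.4 × 2 = 2.8 (a 48-hour window = 2 days).
P(N ≥ 5) = 1 − P(N ≤ 4) = 1 − Σ_{j=0}^{4} e^(−μ) μ^j/j! ≈ 0.1523.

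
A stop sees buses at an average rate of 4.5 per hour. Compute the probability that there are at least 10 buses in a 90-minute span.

Over the interval, μ = 4.5 × 1.5 = 6.75 (a 90-minute span = 1.5 hours).
P(N ≥ 10) = 1 − P(N ≤ 9) = 1 − Σ_{j=0}^{9} e^(−μ) μ^j/j! ≈ 0.1451.

0.1451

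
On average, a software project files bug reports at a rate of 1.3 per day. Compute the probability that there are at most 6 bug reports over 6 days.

0.3384

Over the interval, μ = 1.3 × 6 = 7.8 (6 days).
P(N ≤ 6) = Σ_{j=0}^{6} e^(−μ) μ^j/j! ≈ 0.3384.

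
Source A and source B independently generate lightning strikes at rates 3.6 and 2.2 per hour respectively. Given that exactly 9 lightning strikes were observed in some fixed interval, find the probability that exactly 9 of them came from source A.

Given the total, each event is independently from source A with probability p = λ_A/(λ_A+λ_B) = 3.6/5.8 ≈ 0.6207.
So K ~ Binomial(9, 3.6/5.8): P(K = 9) = C(9,9) · (3.6/5.8)^9 · (2.2/5.8)^0 ≈ 0.0137.

0.0137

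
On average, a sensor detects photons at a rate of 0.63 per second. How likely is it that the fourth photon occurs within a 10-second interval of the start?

Over the interval, μ = 0.63 × 10 = 6.3 (a 10-second interval = 10 seconds).
The fourth arrival falls in the interval iff at least 4 events occur there: P(S_4 ≤ t) = P(N ≥ 4) = 1 − P(N ≤ 3) ≈ 0.8736.

0.8736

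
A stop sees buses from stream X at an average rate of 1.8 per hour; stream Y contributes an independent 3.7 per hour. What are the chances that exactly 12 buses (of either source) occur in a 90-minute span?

Independent Poisson processes superpose: combined rate λ = 1.8 + 3.7 = 5.5 per hour.
Over the interval, μ = 5.5 × 1.5 = 8.25 (a 90-minute span = 1.5 hours).
P(N = 12) = e^(−8.25) · 8.25^12/12! ≈ 0.0542.

0.0542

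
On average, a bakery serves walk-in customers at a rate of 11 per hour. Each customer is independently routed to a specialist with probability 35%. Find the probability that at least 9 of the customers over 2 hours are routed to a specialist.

0.3657

Thinning: the customers that are routed to a specialist themselves form a Poisson process with rate 0.35 × 11 = 3.85 per hour.
Over the interval, μ = 3.85 × 2 = 7.7 (2 hours).
P(N ≥ 9) = 1 − P(N ≤ 8) ≈ 0.3657.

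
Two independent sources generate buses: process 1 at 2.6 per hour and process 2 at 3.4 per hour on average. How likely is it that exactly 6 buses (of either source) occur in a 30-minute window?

Independent Poisson processes superpose: combined rate λ = 2.6 + 3.4 = 6 per hour.
Over the interval, μ = 6 × 0.5 = 3 (a 30-minute window = 0.5 hours).
P(N = 6) = e^(−3) · 3^6/6! ≈ 0.0504.

0.0504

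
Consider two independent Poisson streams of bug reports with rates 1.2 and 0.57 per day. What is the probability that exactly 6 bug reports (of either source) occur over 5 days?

0.0957

Independent Poisson processes superpose: combined rate λ = 1.2 + 0.57 = 1.77 per day.
Over the interval, μ = 1.77 × 5 = 8.85 (5 days).
P(N = 6) = e^(−8.85) · 8.85^6/6! ≈ 0.0957.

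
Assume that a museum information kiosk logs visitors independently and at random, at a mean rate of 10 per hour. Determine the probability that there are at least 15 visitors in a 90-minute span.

0.5343

Over the interval, μ = 10 × 1.5 = 15 (a 90-minute span = 1.5 hours).
P(N ≥ 15) = 1 − P(N ≤ 14) = 1 − Σ_{j=0}^{14} e^(−μ) μ^j/j! ≈ 0.5343.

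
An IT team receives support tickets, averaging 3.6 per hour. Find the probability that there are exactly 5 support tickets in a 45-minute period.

0.0804

Over the interval, μ = 3.6 × 0.75 = 2.7 (a 45-minute period = 0.75 hours).
P(N = 5) = e^(−μ) μ^5/5! = e^(−2.7) · 2.7^5/120 ≈ 0.0804.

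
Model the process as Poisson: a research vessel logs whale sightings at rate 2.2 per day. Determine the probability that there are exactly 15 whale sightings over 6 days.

0.0911

Over the interval, μ = 2.2 × 6 = 13.2 (6 days).
P(N = 15) = e^(−μ) μ^15/15! = e^(−13.2) · 13.2^15/1307674368000 ≈ 0.0911.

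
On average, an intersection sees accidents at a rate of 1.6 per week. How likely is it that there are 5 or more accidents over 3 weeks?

Over the interval, μ = 1.6 × 3 = 4.8 (3 weeks).
P(N ≥ 5) = 1 − P(N ≤ 4) = 1 − Σ_{j=0}^{4} e^(−μ) μ^j/j! ≈ 0.5237.

0.5237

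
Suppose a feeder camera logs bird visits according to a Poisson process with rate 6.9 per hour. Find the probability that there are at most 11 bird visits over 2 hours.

0.2773

Over the interval, μ = 6.9 × 2 = 13.8 (2 hours).
P(N ≤ 11) = Σ_{j=0}^{11} e^(−μ) μ^j/j! ≈ 0.2773.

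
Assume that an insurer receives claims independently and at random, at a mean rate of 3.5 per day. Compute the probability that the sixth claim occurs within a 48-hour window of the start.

0.6993

Over the interval, μ = 3.5 × 2 = 7 (a 48-hour window = 2 days).
The sixth arrival falls in the interval iff at least 6 events occur there: P(S_6 ≤ t) = P(N ≥ 6) = 1 − P(N ≤ 5) ≈ 0.6993.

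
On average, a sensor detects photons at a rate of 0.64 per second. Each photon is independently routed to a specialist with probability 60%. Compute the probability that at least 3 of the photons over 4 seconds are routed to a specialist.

0.2002

Thinning: the photons that are routed to a specialist themselves form a Poisson process with rate 0.6 × 0.64 = 0.384 per second.
Over the interval, μ = 0.384 × 4 = 1.536 (4 seconds).
P(N ≥ 3) = 1 − P(N ≤ 2) ≈ 0.2002.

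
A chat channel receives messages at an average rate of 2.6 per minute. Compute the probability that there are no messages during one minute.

0.0743

With mean μ = 2.6 per minute,
P(N = 0) = e^(−μ) μ^0/0! = e^(−2.6) · 2.6^0/1 ≈ 0.0743.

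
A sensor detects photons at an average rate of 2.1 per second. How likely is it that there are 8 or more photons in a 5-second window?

Over the interval, μ = 2.1 × 5 = 10.5 (a 5-second window = 5 seconds).
P(N ≥ 8) = 1 − P(N ≤ 7) = 1 − Σ_{j=0}^{7} e^(−μ) μ^j/j! ≈ 0.8215.

0.8215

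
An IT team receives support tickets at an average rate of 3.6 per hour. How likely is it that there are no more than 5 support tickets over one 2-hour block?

Over the interval, μ = 3.6 × 2 = 7.2 (a 2-hour block = 2 hours).
P(N ≤ 5) = Σ_{j=0}^{5} e^(−μ) μ^j/j! ≈ 0.2759.

0.2759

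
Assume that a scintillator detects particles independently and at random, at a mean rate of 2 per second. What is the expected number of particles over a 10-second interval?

E[N] = λt = 2 × 10 = 20 (a 10-second interval = 10 seconds).

20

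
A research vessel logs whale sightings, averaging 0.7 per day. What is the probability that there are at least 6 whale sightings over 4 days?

Over the interval, μ = 0.7 × 4 = 2.8 (4 days).
P(N ≥ 6) = 1 − P(N ≤ 5) = 1 − Σ_{j=0}^{5} e^(−μ) μ^j/j! ≈ 0.0651.

0.0651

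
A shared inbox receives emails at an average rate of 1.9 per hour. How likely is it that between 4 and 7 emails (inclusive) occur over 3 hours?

0.6041

Over the interval, μ = 1.9 × 3 = 5.7 (3 hours).
P(4 ≤ N ≤ 7) = Σ_{j=4}^{7} e^(−5.7) · 5.7^j/j! ≈ 0.6041.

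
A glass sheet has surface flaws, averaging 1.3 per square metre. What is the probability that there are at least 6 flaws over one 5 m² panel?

Over the interval, μ = 1.3 × 5 = 6.5 (a 5 m² panel = 5 square metres).
P(N ≥ 6) = 1 − P(N ≤ 5) = 1 − Σ_{j=0}^{5} e^(−μ) μ^j/j! ≈ 0.6310.

0.6310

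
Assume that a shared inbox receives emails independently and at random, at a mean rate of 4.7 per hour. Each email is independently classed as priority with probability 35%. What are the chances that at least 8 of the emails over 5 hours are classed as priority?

Thinning: the emails that are classed as priority themselves form a Poisson process with rate 0.35 × 4.7 = 1.645 per hour.
Over the interval, μ = 1.645 × 5 = 8.225 (5 hours).
P(N ≥ 8) = 1 − P(N ≤ 7) ≈ 0.5780.

0.5780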